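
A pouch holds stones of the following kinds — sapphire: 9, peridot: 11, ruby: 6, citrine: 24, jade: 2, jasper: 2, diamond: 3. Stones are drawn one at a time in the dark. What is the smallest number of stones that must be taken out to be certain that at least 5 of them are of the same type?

An adversary could hand out at most 4 stones per type (jade, jasper, diamond run out sooner): 4 + 4 + 4 + 4 + 2 + 2 + 3 = 23 stones and still no type has 5.
One more stone lands in a type already at 4, so 24 draws are enough and 23 are not.

24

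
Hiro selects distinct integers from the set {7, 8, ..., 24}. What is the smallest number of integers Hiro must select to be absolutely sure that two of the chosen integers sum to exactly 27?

A set avoiding the sum 27 can contain at most one of each pair {x, 27−x}, plus the 4 elements whose complement lies outside the range.
The integers 14, …, 24 (11 of them) are such a set: any two sum to at least 14+15 = 29 > 27.
Any 12th integer completes one of the 7 pairs, so 12 choices force a sum of 27.

12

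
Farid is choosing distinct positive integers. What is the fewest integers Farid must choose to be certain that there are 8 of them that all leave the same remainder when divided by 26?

The 26 residue classes mod 26 are the pigeonholes.
With 182 integers one could put 7 in each residue class and have no class reach 8.
The 183rd integer pushes some class to 8, so 26·7 + 1 = 183.

183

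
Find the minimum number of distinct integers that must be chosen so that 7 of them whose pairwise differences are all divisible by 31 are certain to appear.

Integers whose pairwise differences are multiples of 31 are exactly those sharing a remainder mod 31. The 31 residue classes mod 31 are the pigeonholes.
With 186 integers one could put 6 in each residue class and have no class reach 7.
The 187th integer pushes some class to 7, so 31·6 + 1 = 187.

187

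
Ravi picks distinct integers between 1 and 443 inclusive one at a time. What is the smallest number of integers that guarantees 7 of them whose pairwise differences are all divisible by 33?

Integers whose pairwise differences are multiples of 33 are exactly those sharing a remainder mod 33. The 33 residue classes mod 33 are the pigeonholes.
With 198 integers one could put 6 in each residue class and have no class reach 7.
The 199th integer pushes some class to 7, so 33·6 + 1 = 199.

199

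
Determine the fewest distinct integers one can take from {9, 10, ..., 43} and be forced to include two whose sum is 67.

26

Two chosen integers sum to 67 exactly when both halves of some pair {x, 67−x} with 24 ≤ x ≤ 67−x ≤ 43 are chosen — 10 such pairs.
The remaining 15 elements (those with no distinct partner in range) can never complete a 67-sum, so the worst case takes all of them and one from each pair: 15 + 10 = 25.
The 26th integer has to be the second member of some pair, so 25 + 1 = 26.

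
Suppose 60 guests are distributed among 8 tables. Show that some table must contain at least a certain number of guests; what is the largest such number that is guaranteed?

By pigeonhole, the 8 tables are the holes and the 60 guests are the pigeons.
If every table held at most 7 guests, the total would be at most 8 × 7 = 56, which is less than 60.
So some table holds at least ⌈60/8⌉ = 8 guests.

8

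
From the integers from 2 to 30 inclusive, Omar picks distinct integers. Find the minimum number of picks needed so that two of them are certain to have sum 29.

17

Two chosen integers sum to 29 exactly when both halves of some pair {x, 29−x} with 2 ≤ x ≤ 29−x ≤ 27 are chosen — 13 such pairs.
The remaining 3 elements (those with no distinct partner in range) can never complete a 29-sum, so the worst case takes all of them and one from each pair: 3 + 13 = 16.
By pigeonhole, the 17th integer has to be the second member of some pair, so 16 + 1 = 17.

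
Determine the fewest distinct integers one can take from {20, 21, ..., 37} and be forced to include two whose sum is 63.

Group the elements by complementary pair {x, 63−x}: {26,37}, {27,36}, {28,35}, …, giving 6 two-element pairs and 6 integers whose partner 63−x falls outside [20,37].
By the pigeonhole principle, treating each of those 12 groups as a pigeonhole, one can pick one integer per group — 12 integers — with no two summing to 63.
The 13th integer lands in an occupied pair, forcing a sum of 63.

13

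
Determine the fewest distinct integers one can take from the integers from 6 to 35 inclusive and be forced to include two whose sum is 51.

21

Group the elements by complementary pair {x, 51−x}: {16,35}, {17,34}, {18,33}, …, giving 10 two-element pairs and 10 integers whose partner 51−x falls outside [6,35].
By pigeonhole, treating each of those 20 groups as a pigeonhole, one can pick one integer per group — 20 integers — with no two summing to 51.
The 21st integer lands in an occupied pair, forcing a sum of 51.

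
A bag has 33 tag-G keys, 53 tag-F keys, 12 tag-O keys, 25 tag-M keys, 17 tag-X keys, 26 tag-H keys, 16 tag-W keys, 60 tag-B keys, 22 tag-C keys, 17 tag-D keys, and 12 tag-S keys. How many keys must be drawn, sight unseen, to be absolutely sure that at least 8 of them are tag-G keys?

268

In the worst case for collecting tag-G keys, every non-tag-G key comes out first.
There are 53 + 12 + 25 + 17 + 26 + 16 + 60 + 22 + 17 + 12 = 260 non-tag-G keys altogether.
After those, each further key must be tag-G, so 260 + 8 = 268 draws guarantee 8 tag-G keys.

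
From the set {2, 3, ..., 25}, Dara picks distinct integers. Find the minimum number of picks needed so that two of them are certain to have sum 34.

Two chosen integers sum to 34 exactly when both halves of some pair {x, 34−x} with 9 ≤ x ≤ 34−x ≤ 25 are chosen — 8 such pairs.
The remaining 8 elements (those with no distinct partner in range) can never complete a 34-sum, so the worst case takes all of them and one from each pair: 8 + 8 = 16.
By pigeonhole, the 17th integer has to be the second member of some pair, so 16 + 1 = 17.

17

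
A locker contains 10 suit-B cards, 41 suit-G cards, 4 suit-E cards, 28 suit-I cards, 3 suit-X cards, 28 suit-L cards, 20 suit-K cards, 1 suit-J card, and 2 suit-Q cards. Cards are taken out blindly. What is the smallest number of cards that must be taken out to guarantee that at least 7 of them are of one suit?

By pigeonhole, put each drawn card into a box by suit. The largest draw with every box below 7 takes min(count, 6) from each suit; suits with fewer than 6 contribute all they have.
Σ min(cᵢ, 6) = 6 + 6 + 4 + 6 + 3 + 6 + 6 + 1 + 2 = 40.
Draw number 40 + 1 = 41 must push one box to 7.

41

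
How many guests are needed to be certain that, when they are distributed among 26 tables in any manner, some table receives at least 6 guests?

With 130 guests one could put exactly 5 in each of the 26 tables, and no table would reach 6.
By pigeonhole, one more guest must land in a table that already has 5, giving it 6.
So 26 × 5 + 1 = 131 guests are required.

131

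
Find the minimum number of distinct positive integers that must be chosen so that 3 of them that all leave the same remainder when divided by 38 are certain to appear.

77

The 38 residue classes mod 38 are the pigeonholes.
With 76 integers one could put 2 in each residue class and have no class reach 3.
The 77th integer pushes some class to 3, so 38·2 + 1 = 77.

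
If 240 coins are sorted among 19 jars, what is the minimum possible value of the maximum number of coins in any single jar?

The 19 jars are the holes and the 240 coins are the pigeons.
If every jar held at most 12 coins, the total would be at most 19 × 12 = 228, which is less than 240.
So some jar holds at least ⌈240/19⌉ = 13 coins.

13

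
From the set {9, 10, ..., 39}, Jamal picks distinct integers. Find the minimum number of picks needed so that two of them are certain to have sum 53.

Two chosen integers sum to 53 exactly when both halves of some pair {x, 53−x} with 14 ≤ x ≤ 53−x ≤ 39 are chosen — 13 such pairs.
The remaining 5 elements (those with no distinct partner in range) can never complete a 53-sum, so the worst case takes all of them and one from each pair: 5 + 13 = 18.
By the pigeonhole principle, the 19th integer has to be the second member of some pair, so 18 + 1 = 19.

19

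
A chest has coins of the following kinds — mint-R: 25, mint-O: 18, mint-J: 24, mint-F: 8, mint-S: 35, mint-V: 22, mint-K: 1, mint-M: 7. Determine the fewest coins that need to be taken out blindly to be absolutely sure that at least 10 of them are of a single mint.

62

By the pigeonhole principle, the 8 mints are the holes; the coins drawn are the pigeons.
To avoid 10 of any one mint, the worst case takes at most 9 of each mint, or every coin of a mint that has fewer than 9.
That gives 9 + 9 + 9 + 8 + 9 + 9 + 1 + 7 = 61 coins with no mint reaching 10.
The next coin forces some mint to 10, so 61 + 1 = 62.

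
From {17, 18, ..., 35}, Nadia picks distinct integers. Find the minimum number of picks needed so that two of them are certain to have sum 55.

Group the elements by complementary pair {x, 55−x}: {20,35}, {21,34}, {22,33}, …, giving 8 two-element pairs and 3 integers whose partner 55−x falls outside [17,35].
By pigeonhole, treating each of those 11 groups as a pigeonhole, one can pick one integer per group — 11 integers — with no two summing to 55.
The 12th integer lands in an occupied pair, forcing a sum of 55.

12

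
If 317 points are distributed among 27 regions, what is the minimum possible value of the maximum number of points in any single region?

12

The 27 regions are the holes and the 317 points are the pigeons.
If every region held at most 11 points, the total would be at most 27 × 11 = 297, which is less than 317.
So some region holds at least ⌈317/27⌉ = 12 points.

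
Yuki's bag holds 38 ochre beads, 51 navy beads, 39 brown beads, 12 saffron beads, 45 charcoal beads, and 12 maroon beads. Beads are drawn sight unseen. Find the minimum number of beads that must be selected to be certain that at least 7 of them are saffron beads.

In the worst case for collecting saffron beads, every non-saffron bead comes out first.
There are 38 + 51 + 39 + 45 + 12 = 185 non-saffron beads altogether.
After those, each further bead must be saffron, so 185 + 7 = 192 draws guarantee 7 saffron beads.

192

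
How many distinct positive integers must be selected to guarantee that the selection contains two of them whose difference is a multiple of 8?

Integers whose pairwise differences are multiples of 8 are exactly those sharing a remainder mod 8. The 8 residue classes mod 8 are the pigeonholes.
With 8 integers one could put 1 in each residue class and have no class reach 2.
The 9th integer pushes some class to 2, so 8·1 + 1 = 9.

9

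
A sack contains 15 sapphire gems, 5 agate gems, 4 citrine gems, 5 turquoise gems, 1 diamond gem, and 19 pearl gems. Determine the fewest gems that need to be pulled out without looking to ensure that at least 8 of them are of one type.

Pigeonhole: the 6 types are the holes; the gems drawn are the pigeons.
To avoid 8 of any one type, the worst case takes at most 7 of each type, or every gem of a type that has fewer than 7.
That gives 7 + 5 + 4 + 5 + 1 + 7 = 29 gems with no type reaching 8.
The next gem forces some type to 8, so 29 + 1 = 30.

30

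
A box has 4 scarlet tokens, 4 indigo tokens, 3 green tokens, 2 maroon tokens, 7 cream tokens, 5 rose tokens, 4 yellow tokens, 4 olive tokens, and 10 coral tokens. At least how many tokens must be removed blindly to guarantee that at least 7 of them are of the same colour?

39

An adversary could hand out at most 6 tokens per colour (7 colours run out sooner): 4 + 4 + 3 + 2 + 6 + 5 + 4 + 4 + 6 = 38 tokens and still no colour has 7.
One more token lands in a colour already at 6, so 39 draws are enough and 38 are not.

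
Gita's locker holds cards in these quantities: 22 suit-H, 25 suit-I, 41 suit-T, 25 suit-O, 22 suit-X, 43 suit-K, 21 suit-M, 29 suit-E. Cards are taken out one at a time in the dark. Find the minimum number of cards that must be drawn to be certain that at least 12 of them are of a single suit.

89

The 8 suits are the holes; the cards drawn are the pigeons.
To avoid 12 of any one suit, the worst case takes at most 11 of each suit.
That gives 11 + 11 + 11 + 11 + 11 + 11 + 11 + 11 = 88 cards with no suit reaching 12.
The next card forces some suit to 12, so 88 + 1 = 89.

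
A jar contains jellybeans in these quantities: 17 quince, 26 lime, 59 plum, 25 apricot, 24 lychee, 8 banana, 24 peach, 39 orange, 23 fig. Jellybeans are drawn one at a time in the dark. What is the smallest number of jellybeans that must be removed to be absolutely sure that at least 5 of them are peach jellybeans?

226

In the worst case for collecting peach jellybeans, every non-peach jellybean comes out first.
There are 17 + 26 + 59 + 25 + 24 + 8 + 39 + 23 = 221 non-peach jellybeans altogether.
After those, each further jellybean must be peach, so 221 + 5 = 226 draws guarantee 5 peach jellybeans.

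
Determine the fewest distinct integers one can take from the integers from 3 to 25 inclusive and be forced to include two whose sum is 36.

17

Group the elements by complementary pair {x, 36−x}: {11,25}, {12,24}, {13,23}, …, giving 7 two-element pairs, the single value 18 (it cannot pair with itself since the integers are distinct), and 8 integers whose partner 36−x falls outside [3,25].
By pigeonhole, treating each of those 16 groups as a pigeonhole, one can pick one integer per group — 16 integers — with no two summing to 36.
The 17th integer lands in an occupied pair, forcing a sum of 36.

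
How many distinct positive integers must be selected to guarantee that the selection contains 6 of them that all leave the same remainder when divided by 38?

191

By pigeonhole, the 38 residue classes mod 38 are the pigeonholes.
With 190 integers one could put 5 in each residue class and have no class reach 6.
The 191st integer pushes some class to 6, so 38·5 + 1 = 191.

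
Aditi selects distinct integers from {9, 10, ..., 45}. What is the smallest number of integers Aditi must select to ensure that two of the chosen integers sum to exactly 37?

28

Group the elements by complementary pair {x, 37−x}: {9,28}, {10,27}, {11,26}, …, giving 10 two-element pairs and 17 integers whose partner 37−x falls outside [9,45].
By the pigeonhole principle, treating each of those 27 groups as a pigeonhole, one can pick one integer per group — 27 integers — with no two summing to 37.
The 28th integer lands in an occupied pair, forcing a sum of 37.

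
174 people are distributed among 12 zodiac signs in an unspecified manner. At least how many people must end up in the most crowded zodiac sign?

15

By the pigeonhole principle, the 12 zodiac signs are the holes and the 174 people are the pigeons.
If every zodiac sign held at most 14 people, the total would be at most 12 × 14 = 168, which is less than 174.
So some zodiac sign holds at least ⌈174/12⌉ = 15 people.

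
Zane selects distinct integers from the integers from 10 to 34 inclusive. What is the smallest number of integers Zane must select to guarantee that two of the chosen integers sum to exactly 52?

18

Two chosen integers sum to 52 exactly when both halves of some pair {x, 52−x} with 18 ≤ x ≤ 52−x ≤ 34 are chosen — 8 such pairs.
The remaining 9 elements (those with no distinct partner in range) can never complete a 52-sum, so the worst case takes all of them and one from each pair: 9 + 8 = 17.
The 18th integer has to be the second member of some pair, so 17 + 1 = 18.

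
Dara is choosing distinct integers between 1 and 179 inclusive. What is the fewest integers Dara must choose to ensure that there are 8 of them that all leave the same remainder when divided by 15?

106

By pigeonhole, the 15 residue classes mod 15 are the pigeonholes.
With 105 integers one could put 7 in each residue class and have no class reach 8.
The 106th integer pushes some class to 8, so 15·7 + 1 = 106.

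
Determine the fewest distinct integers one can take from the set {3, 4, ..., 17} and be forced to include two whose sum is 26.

12

Two chosen integers sum to 26 exactly when both halves of some pair {x, 26−x} with 9 ≤ x ≤ 26−x ≤ 17 are chosen — 4 such pairs.
The remaining 7 elements (those with no distinct partner in range) can never complete a 26-sum, so the worst case takes all of them and one from each pair: 7 + 4 = 11.
The 12th integer has to be the second member of some pair, so 11 + 1 = 12.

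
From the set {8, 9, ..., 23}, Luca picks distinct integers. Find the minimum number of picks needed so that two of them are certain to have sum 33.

A set avoiding the sum 33 can contain at most one of each pair {x, 33−x}, plus the 2 elements whose complement lies outside the range.
The integers 8, …, 16 (9 of them) are such a set: any two sum to at least 8+9 = 17 and at most 15+16 = 31 < 33.
By pigeonhole, any 10th integer completes one of the 7 pairs, so 10 choices force a sum of 33.

10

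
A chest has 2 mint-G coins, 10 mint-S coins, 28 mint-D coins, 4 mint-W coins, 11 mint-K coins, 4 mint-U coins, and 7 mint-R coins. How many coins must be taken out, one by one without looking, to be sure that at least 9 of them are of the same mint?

An adversary could hand out at most 8 coins per mint (4 mints run out sooner): 2 + 8 + 8 + 4 + 8 + 4 + 7 = 41 coins and still no mint has 9.
Pigeonhole: one more coin lands in a mint already at 8, so 42 draws are enough and 41 are not.

42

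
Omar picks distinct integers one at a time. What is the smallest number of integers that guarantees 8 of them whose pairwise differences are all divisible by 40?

Integers whose pairwise differences are multiples of 40 are exactly those sharing a remainder mod 40. The 40 residue classes mod 40 are the pigeonholes.
With 280 integers one could put 7 in each residue class and have no class reach 8.
The 281st integer pushes some class to 8, so 40·7 + 1 = 281.

281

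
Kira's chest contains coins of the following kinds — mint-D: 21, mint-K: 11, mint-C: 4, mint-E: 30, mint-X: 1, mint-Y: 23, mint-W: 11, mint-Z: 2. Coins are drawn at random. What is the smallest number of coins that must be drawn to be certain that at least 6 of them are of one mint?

An adversary could hand out at most 5 coins per mint (mint-C, mint-X, mint-Z run out sooner): 5 + 5 + 4 + 5 + 1 + 5 + 5 + 2 = 32 coins and still no mint has 6.
Pigeonhole: one more coin lands in a mint already at 5, so 33 draws are enough and 32 are not.

33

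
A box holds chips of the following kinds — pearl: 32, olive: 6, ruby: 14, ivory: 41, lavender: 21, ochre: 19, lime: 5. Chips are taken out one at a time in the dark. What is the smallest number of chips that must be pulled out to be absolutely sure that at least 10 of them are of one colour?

57

An adversary could hand out at most 9 chips per colour (olive, lime run out sooner): 9 + 6 + 9 + 9 + 9 + 9 + 5 = 56 chips and still no colour has 10.
One more chip lands in a colour already at 9, so 57 draws are enough and 56 are not.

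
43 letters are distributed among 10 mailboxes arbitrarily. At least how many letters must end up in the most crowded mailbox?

Pigeonhole: the 10 mailboxes are the holes and the 43 letters are the pigeons.
If every mailbox held at most 4 letters, the total would be at most 10 × 4 = 40, which is less than 43.
So some mailbox holds at least ⌈43/10⌉ = 5 letters.

5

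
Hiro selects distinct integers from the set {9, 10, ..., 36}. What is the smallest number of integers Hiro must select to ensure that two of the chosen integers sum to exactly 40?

18

A set avoiding the sum 40 can contain at most one of each pair {x, 40−x}, plus the 6 elements whose complement lies outside the range or equal to its own complement.
The integers 20, …, 36 (17 of them) are such a set: any two sum to at least 20+21 = 41 > 40.
By the pigeonhole principle, any 18th integer completes one of the 11 pairs, so 18 choices force a sum of 40.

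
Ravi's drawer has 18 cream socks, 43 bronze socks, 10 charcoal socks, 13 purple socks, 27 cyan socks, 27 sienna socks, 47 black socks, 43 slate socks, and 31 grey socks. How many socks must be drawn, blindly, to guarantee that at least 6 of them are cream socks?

247

In the worst case for collecting cream socks, every non-cream sock comes out first.
There are 43 + 10 + 13 + 27 + 27 + 47 + 43 + 31 = 241 non-cream socks altogether.
After those, each further sock must be cream, so 241 + 6 = 247 draws guarantee 6 cream socks.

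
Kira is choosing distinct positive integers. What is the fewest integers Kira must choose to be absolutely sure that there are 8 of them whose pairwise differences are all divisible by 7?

50

Integers whose pairwise differences are multiples of 7 are exactly those sharing a remainder mod 7. By the pigeonhole principle, the 7 residue classes mod 7 are the pigeonholes.
With 49 integers one could put 7 in each residue class and have no class reach 8.
The 50th integer pushes some class to 8, so 7·7 + 1 = 50.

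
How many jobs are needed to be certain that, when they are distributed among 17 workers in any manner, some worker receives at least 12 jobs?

With 187 jobs one could put exactly 11 in each of the 17 workers, and no worker would reach 12.
Pigeonhole: one more job must land in a worker that already has 11, giving it 12.
So 17 × 11 + 1 = 188 jobs are required.

188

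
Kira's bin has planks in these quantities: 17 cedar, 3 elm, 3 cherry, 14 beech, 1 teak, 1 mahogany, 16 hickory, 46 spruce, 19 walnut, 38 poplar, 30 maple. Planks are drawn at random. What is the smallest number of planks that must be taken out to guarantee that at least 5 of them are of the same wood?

The 11 woods are the holes; the planks drawn are the pigeons.
To avoid 5 of any one wood, the worst case takes at most 4 of each wood, or every plank of a wood that has fewer than 4.
That gives 4 + 3 + 3 + 4 + 1 + 1 + 4 + 4 + 4 + 4 + 4 = 36 planks with no wood reaching 5.
The next plank forces some wood to 5, so 36 + 1 = 37.

37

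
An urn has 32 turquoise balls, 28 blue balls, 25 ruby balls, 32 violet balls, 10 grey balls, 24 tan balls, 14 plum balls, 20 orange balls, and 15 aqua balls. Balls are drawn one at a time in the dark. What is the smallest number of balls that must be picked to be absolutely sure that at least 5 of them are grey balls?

195

In the worst case for collecting grey balls, every non-grey ball comes out first.
There are 32 + 28 + 25 + 32 + 24 + 14 + 20 + 15 = 190 non-grey balls altogether.
After those, each further ball must be grey, so 190 + 5 = 195 draws guarantee 5 grey balls.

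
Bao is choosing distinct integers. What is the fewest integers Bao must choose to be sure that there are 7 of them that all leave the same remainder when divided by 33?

The 33 residue classes mod 33 are the pigeonholes.
With 198 integers one could put 6 in each residue class and have no class reach 7.
The 199th integer pushes some class to 7, so 33·6 + 1 = 199.

199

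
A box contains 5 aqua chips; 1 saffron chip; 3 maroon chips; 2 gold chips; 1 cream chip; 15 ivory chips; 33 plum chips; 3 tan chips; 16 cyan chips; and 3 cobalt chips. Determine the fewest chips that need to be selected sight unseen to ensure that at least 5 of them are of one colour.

By the pigeonhole principle, put each drawn chip into a box by colour. The largest draw with every box below 5 takes min(count, 4) from each colour; colours with fewer than 4 contribute all they have.
Σ min(cᵢ, 4) = 4 + 1 + 3 + 2 + 1 + 4 + 4 + 3 + 4 + 3 = 29.
Draw number 29 + 1 = 30 must push one box to 5.

30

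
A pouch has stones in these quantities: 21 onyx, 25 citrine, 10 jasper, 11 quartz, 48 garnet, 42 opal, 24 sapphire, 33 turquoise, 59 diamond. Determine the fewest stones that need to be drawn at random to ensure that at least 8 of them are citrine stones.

256

In the worst case for collecting citrine stones, every non-citrine stone comes out first.
There are 21 + 10 + 11 + 48 + 42 + 24 + 33 + 59 = 248 non-citrine stones altogether.
After those, each further stone must be citrine, so 248 + 8 = 256 draws guarantee 8 citrine stones.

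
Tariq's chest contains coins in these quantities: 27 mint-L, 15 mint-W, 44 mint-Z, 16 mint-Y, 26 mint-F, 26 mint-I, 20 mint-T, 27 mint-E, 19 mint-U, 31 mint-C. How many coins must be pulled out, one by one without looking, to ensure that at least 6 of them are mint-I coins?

231

In the worst case for collecting mint-I coins, every non-mint-I coin comes out first.
There are 27 + 15 + 44 + 16 + 26 + 20 + 27 + 19 + 31 = 225 non-mint-I coins altogether.
After those, each further coin must be mint-I, so 225 + 6 = 231 draws guarantee 6 mint-I coins.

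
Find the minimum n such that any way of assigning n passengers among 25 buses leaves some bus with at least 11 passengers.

251

With 250 passengers one could put exactly 10 in each of the 25 buses, and no bus would reach 11.
By the pigeonhole principle, one more passenger must land in a bus that already has 10, giving it 11.
So 25 × 10 + 1 = 251 passengers are required.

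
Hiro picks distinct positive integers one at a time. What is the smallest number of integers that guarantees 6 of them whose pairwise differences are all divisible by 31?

156

Integers whose pairwise differences are multiples of 31 are exactly those sharing a remainder mod 31. Pigeonhole: the 31 residue classes mod 31 are the pigeonholes.
With 155 integers one could put 5 in each residue class and have no class reach 6.
The 156th integer pushes some class to 6, so 31·5 + 1 = 156.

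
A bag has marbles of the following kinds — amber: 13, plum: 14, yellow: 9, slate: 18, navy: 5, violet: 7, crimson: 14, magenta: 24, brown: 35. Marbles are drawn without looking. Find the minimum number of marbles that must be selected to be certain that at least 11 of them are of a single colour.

Put each drawn marble into a box by colour. The largest draw with every box below 11 takes min(count, 10) from each colour; colours with fewer than 10 contribute all they have.
Σ min(cᵢ, 10) = 10 + 10 + 9 + 10 + 5 + 7 + 10 + 10 + 10 = 81.
Draw number 81 + 1 = 82 must push one box to 11.

82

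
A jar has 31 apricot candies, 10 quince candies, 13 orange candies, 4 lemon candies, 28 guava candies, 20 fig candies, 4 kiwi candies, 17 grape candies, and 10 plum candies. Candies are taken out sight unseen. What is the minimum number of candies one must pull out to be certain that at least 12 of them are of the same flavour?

The 9 flavours are the holes; the candies drawn are the pigeons.
To avoid 12 of any one flavour, the worst case takes at most 11 of each flavour, or every candy of a flavour that has fewer than 11.
That gives 11 + 10 + 11 + 4 + 11 + 11 + 4 + 11 + 10 = 83 candies with no flavour reaching 12.
The next candy forces some flavour to 12, so 83 + 1 = 84.

84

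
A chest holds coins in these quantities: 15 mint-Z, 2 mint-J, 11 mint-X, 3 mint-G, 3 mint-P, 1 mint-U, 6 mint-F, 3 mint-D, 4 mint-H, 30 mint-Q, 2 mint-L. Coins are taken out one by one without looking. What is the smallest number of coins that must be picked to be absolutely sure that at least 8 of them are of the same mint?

By the pigeonhole principle, the 11 mints are the holes; the coins drawn are the pigeons.
To avoid 8 of any one mint, the worst case takes at most 7 of each mint, or every coin of a mint that has fewer than 7.
That gives 7 + 2 + 7 + 3 + 3 + 1 + 6 + 3 + 4 + 7 + 2 = 45 coins with no mint reaching 8.
The next coin forces some mint to 8, so 45 + 1 = 46.

46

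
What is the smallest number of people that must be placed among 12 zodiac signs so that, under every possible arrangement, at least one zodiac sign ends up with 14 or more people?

157

With 156 people one could put exactly 13 in each of the 12 zodiac signs, and no zodiac sign would reach 14.
By pigeonhole, one more person must land in a zodiac sign that already has 13, giving it 14.
So 12 × 13 + 1 = 157 people are required.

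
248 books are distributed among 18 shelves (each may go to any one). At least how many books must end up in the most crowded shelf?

The 18 shelves are the holes and the 248 books are the pigeons.
If every shelf held at most 13 books, the total would be at most 18 × 13 = 234, which is less than 248.
So some shelf holds at least ⌈248/18⌉ = 14 books.

14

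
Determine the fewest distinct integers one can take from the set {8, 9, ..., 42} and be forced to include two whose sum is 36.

26

A set avoiding the sum 36 can contain at most one of each pair {x, 36−x}, plus the 15 elements whose complement lies outside the range or equal to its own complement.
The integers 18, …, 42 (25 of them) are such a set: any two sum to at least 18+19 = 37 > 36.
By the pigeonhole principle, any 26th integer completes one of the 10 pairs, so 26 choices force a sum of 36.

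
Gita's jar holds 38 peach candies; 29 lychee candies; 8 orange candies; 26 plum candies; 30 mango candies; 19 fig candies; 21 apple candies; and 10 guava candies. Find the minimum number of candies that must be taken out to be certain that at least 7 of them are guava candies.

178

In the worst case for collecting guava candies, every non-guava candy comes out first.
There are 38 + 29 + 8 + 26 + 30 + 19 + 21 = 171 non-guava candies altogether.
After those, each further candy must be guava, so 171 + 7 = 178 draws guarantee 7 guava candies.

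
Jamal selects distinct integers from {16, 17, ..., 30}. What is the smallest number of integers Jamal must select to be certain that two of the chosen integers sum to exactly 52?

12

A set avoiding the sum 52 can contain at most one of each pair {x, 52−x}, plus the 7 elements whose complement lies outside the range or equal to its own complement.
The integers 16, …, 26 (11 of them) are such a set: any two sum to at least 16+17 = 33 and at most 25+26 = 51 < 52.
Any 12th integer completes one of the 4 pairs, so 12 choices force a sum of 52.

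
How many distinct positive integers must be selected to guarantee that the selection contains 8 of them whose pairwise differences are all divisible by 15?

Integers whose pairwise differences are multiples of 15 are exactly those sharing a remainder mod 15. By the pigeonhole principle, the 15 residue classes mod 15 are the pigeonholes.
With 105 integers one could put 7 in each residue class and have no class reach 8.
The 106th integer pushes some class to 8, so 15·7 + 1 = 106.

106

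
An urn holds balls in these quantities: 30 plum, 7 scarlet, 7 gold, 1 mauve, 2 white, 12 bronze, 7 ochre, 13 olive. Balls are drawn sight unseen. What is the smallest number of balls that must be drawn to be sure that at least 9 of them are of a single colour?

49

An adversary could hand out at most 8 balls per colour (5 colours run out sooner): 8 + 7 + 7 + 1 + 2 + 8 + 7 + 8 = 48 balls and still no colour has 9.
By the pigeonhole principle, one more ball lands in a colour already at 8, so 49 draws are enough and 48 are not.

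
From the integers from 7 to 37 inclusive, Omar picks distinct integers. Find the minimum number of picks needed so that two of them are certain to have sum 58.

A set avoiding the sum 58 can contain at most one of each pair {x, 58−x}, plus the 15 elements whose complement lies outside the range or equal to its own complement.
The integers 7, …, 29 (23 of them) are such a set: any two sum to at least 7+8 = 15 and at most 28+29 = 57 < 58.
Any 24th integer completes one of the 8 pairs, so 24 choices force a sum of 58.

24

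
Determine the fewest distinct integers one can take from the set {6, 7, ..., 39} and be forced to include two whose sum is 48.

20

Two chosen integers sum to 48 exactly when both halves of some pair {x, 48−x} with 9 ≤ x ≤ 48−x ≤ 39 are chosen — 15 such pairs.
The remaining 4 elements (those with no distinct partner in range) can never complete a 48-sum, so the worst case takes all of them and one from each pair: 4 + 15 = 19.
By pigeonhole, the 20th integer has to be the second member of some pair, so 19 + 1 = 20.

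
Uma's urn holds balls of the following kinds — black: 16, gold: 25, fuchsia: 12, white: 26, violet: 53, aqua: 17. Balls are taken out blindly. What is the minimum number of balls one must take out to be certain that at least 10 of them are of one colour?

An adversary could hand out at most 9 balls per colour: 9 + 9 + 9 + 9 + 9 + 9 = 54 balls and still no colour has 10.
One more ball lands in a colour already at 9, so 55 draws are enough and 54 are not.

55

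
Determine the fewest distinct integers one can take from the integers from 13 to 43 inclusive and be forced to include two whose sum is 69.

A set avoiding the sum 69 can contain at most one of each pair {x, 69−x}, plus the 13 elements whose complement lies outside the range.
The integers 13, …, 34 (22 of them) are such a set: any two sum to at least 13+14 = 27 and at most 33+34 = 67 < 69.
Any 23rd integer completes one of the 9 pairs, so 23 choices force a sum of 69.

23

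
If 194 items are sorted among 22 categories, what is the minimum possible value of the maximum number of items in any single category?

Pigeonhole: the 22 categories are the holes and the 194 items are the pigeons.
If every category held at most 8 items, the total would be at most 22 × 8 = 176, which is less than 194.
So some category holds at least ⌈194/22⌉ = 9 items.

9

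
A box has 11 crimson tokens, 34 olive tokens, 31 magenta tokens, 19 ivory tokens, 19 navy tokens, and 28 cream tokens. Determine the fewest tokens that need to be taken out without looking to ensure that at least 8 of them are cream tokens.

122

In the worst case for collecting cream tokens, every non-cream token comes out first.
There are 11 + 34 + 31 + 19 + 19 = 114 non-cream tokens altogether.
After those, each further token must be cream, so 114 + 8 = 122 draws guarantee 8 cream tokens.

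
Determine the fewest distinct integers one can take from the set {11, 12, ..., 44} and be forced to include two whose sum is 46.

23

Group the elements by complementary pair {x, 46−x}: {11,35}, {12,34}, {13,33}, …, giving 12 two-element pairs, the single value 23 (it cannot pair with itself since the integers are distinct), and 9 integers whose partner 46−x falls outside [11,44].
By the pigeonhole principle, treating each of those 22 groups as a pigeonhole, one can pick one integer per group — 22 integers — with no two summing to 46.
The 23rd integer lands in an occupied pair, forcing a sum of 46.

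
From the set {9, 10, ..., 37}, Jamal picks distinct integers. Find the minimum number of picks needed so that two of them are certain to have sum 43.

Two chosen integers sum to 43 exactly when both halves of some pair {x, 43−x} with 9 ≤ x ≤ 43−x ≤ 34 are chosen — 13 such pairs.
The remaining 3 elements (those with no distinct partner in range) can never complete a 43-sum, so the worst case takes all of them and one from each pair: 3 + 13 = 16.
Pigeonhole: the 17th integer has to be the second member of some pair, so 16 + 1 = 17.

17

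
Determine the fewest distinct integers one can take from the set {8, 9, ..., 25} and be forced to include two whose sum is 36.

12

Group the elements by complementary pair {x, 36−x}: {11,25}, {12,24}, {13,23}, …, giving 7 two-element pairs, the single value 18 (it cannot pair with itself since the integers are distinct), and 3 integers whose partner 36−x falls outside [8,25].
Treating each of those 11 groups as a pigeonhole, one can pick one integer per group — 11 integers — with no two summing to 36.
The 12th integer lands in an occupied pair, forcing a sum of 36.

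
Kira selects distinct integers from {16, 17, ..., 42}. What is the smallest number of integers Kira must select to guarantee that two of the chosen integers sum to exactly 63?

17

A set avoiding the sum 63 can contain at most one of each pair {x, 63−x}, plus the 5 elements whose complement lies outside the range.
The integers 16, …, 31 (16 of them) are such a set: any two sum to at least 16+17 = 33 and at most 30+31 = 61 < 63.
Pigeonhole: any 17th integer completes one of the 11 pairs, so 17 choices force a sum of 63.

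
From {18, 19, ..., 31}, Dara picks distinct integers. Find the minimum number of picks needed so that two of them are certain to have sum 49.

8

A set avoiding the sum 49 can contain at most one of each pair {x, 49−x}.
The integers 25, …, 31 (7 of them) are such a set: any two sum to at least 25+26 = 51 > 49.
By the pigeonhole principle, any 8th integer completes one of the 7 pairs, so 8 choices force a sum of 49.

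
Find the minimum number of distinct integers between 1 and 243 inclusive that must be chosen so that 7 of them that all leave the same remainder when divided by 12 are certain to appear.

73

The 12 residue classes mod 12 are the pigeonholes.
With 72 integers one could put 6 in each residue class and have no class reach 7.
The 73rd integer pushes some class to 7, so 12·6 + 1 = 73.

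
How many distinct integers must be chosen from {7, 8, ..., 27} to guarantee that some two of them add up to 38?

Group the elements by complementary pair {x, 38−x}: {11,27}, {12,26}, {13,25}, …, giving 8 two-element pairs, the single value 19 (it cannot pair with itself since the integers are distinct), and 4 integers whose partner 38−x falls outside [7,27].
Treating each of those 13 groups as a pigeonhole, one can pick one integer per group — 13 integers — with no two summing to 38.
The 14th integer lands in an occupied pair, forcing a sum of 38.

14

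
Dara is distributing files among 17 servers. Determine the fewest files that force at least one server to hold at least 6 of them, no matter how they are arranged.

With 85 files one could put exactly 5 in each of the 17 servers, and no server would reach 6.
One more file must land in a server that already has 5, giving it 6.
So 17 × 5 + 1 = 86 files are required.

86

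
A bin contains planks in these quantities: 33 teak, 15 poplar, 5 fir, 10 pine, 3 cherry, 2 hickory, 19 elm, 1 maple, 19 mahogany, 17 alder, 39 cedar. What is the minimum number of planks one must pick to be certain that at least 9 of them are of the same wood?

68

By the pigeonhole principle, the 11 woods are the holes; the planks drawn are the pigeons.
To avoid 9 of any one wood, the worst case takes at most 8 of each wood, or every plank of a wood that has fewer than 8.
That gives 8 + 8 + 5 + 8 + 3 + 2 + 8 + 1 + 8 + 8 + 8 = 67 planks with no wood reaching 9.
The next plank forces some wood to 9, so 67 + 1 = 68.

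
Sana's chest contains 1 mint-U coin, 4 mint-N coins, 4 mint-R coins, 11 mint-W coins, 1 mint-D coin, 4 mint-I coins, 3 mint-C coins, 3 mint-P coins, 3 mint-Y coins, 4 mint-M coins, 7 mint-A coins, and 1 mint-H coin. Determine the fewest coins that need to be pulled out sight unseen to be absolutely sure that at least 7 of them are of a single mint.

41

Put each drawn coin into a box by mint. The largest draw with every box below 7 takes min(count, 6) from each mint; mints with fewer than 6 contribute all they have.
Σ min(cᵢ, 6) = 1 + 4 + 4 + 6 + 1 + 4 + 3 + 3 + 3 + 4 + 6 + 1 = 40.
Draw number 40 + 1 = 41 must push one box to 7.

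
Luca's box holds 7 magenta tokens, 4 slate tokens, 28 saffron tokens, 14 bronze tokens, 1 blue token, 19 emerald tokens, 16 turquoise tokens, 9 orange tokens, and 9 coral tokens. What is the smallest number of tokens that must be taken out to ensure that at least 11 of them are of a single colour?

An adversary could hand out at most 10 tokens per colour (5 colours run out sooner): 7 + 4 + 10 + 10 + 1 + 10 + 10 + 9 + 9 = 70 tokens and still no colour has 11.
By the pigeonhole principle, one more token lands in a colour already at 10, so 71 draws are enough and 70 are not.

71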